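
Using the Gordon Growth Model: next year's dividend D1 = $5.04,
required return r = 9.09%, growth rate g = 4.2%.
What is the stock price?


Formula: P = D1 / (r - g)
Spread: r - g = 0.0909 - 0.042 = 0.0489
Substituting: P = $5.04 / 0.0489
P = $103.07

$103.07


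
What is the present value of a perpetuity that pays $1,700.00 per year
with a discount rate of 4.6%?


Formula: PV = C / r
Substituting: PV = $1,700.00 / 0.046
PV = $36,956.52

$36,956.52


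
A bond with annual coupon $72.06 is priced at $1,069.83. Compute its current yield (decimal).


Formula: Current yield = annual coupon / price
Substituting: CY = $72.06 / $1,069.83
CY = 0.067356

0.067356


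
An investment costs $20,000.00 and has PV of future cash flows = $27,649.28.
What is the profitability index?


Formula: PI = PV(cash flows) / initial investment
Substituting: PI = $27,649.28 / $20,000.00
PI = 1.3825

1.3825


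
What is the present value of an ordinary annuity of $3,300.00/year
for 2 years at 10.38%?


Formula: PV = PMT * (1 - (1+r)^(-n)) / r
Discount factor: (1 + 0.1038)^(-2) = 0.820766
Bracket: 1 - 0.820766 = 0.179234
PV = $3,300.00 * 0.179234 / 0.1038 = $5,698.20

$5,698.20


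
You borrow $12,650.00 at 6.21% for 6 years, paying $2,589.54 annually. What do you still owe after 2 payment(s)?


Formula: Balance = PV*(1+r)^k - PMT*((1+r)^k - 1)/r
Growth: (1 + 0.0621)^2 = 1.128056
Accumulated factor: ((1+r)^k - 1)/r = 2.0621
Balance = $12,650.00 * 1.128056 - $2,589.54 * 2.0621
Balance = $8,930.02

$8,930.02


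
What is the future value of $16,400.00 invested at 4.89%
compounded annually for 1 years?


Formula: FV = P * (1 + r)^n
Substituting: FV = $16,400.00 * (1 + 0.0489)^1
Growth factor: (1.0489)^1 = 1.0489
FV = $16,400.00 * 1.0489 = $17,201.96

$17,201.96


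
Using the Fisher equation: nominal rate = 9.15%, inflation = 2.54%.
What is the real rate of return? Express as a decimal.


Formula: (1 + r_real) = (1 + r_nom) / (1 + inflation)
Substituting: (1 + r_real) = 1.0915 / 1.0254
(1 + r_real) = 1.064463
r_real = 1.064463 - 1 = 0.064463

0.064463


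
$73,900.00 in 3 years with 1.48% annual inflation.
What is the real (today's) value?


Formula: Real value = nominal / (1 + inflation)^years
Price level: (1 + 0.0148)^3 = 1.04506
Real value = $73,900.00 / 1.04506 = $70,713.62

$70,713.62


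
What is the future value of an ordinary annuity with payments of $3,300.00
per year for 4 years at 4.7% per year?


Formula: FV = PMT * ((1+r)^n - 1) / r
Growth factor: (1 + 0.047)^4 = 1.201674
Numerator: 1.201674 - 1 = 0.201674
FV = $3,300.00 * 0.201674 / 0.047 = $14,160.10

$14,160.10


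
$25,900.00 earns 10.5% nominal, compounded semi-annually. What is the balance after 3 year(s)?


Formula: FV = P * (1 + r/m)^(m*t)
Period rate: r/m = 0.105 / 2 = 0.0525
Total periods: m*t = 2 * 3 = 6
Growth factor: (1 + 0.0525)^6 = 1.359354
FV = $25,900.00 * 1.359354 = $35,207.27

$35,207.27


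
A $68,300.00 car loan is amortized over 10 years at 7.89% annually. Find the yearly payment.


Formula: PMT = PV * r / (1 - (1+r)^(-n))
Denominator: 1 - (1 + 0.0789)^(-10) = 0.532062
Numerator: $68,300.00 * 0.0789 = 5388.87
PMT = 5388.87 / 0.532062 = $10,128.27

$10,128.27


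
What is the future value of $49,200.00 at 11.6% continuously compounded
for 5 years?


Formula: FV = P * e^(r*t)
Exponent: r*t = 0.116 * 5 = 0.58
e^(0.58) = 1.786038
FV = $49,200.00 * 1.786038 = $87,873.09

$87,873.09


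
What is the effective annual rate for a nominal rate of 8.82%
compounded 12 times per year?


Formula: EAR = (1 + r/m)^m - 1
Period rate: r/m = 0.0882 / 12 = 0.00735
Compounding: (1 + 0.00735)^12 = 1.091854
EAR = 1.091854 - 1 = 0.091854

0.091854


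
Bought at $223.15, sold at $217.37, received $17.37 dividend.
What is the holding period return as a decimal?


Formula: HPR = (P1 - P0 + D) / P0
Gain: $217.37 - $223.15 + $17.37 = $11.59
HPR = $11.59 / $223.15 = 0.0519

0.0519


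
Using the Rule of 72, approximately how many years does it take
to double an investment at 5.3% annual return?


Formula: Years ≈ 72 / r
Substituting: Years ≈ 72 / 5.3
Years ≈ 13.6

13.6 years


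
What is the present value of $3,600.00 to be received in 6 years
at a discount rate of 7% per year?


Formula: PV = FV / (1 + r)^n
Substituting: PV = $3,600.00 / (1 + 0.07)^6
Discount factor: (1.07)^6 = 1.50073
PV = $3,600.00 / 1.50073 = $2,398.83

$2,398.83


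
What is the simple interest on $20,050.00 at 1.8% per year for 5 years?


Formula: I = P * r * t
Substituting: I = $20,050.00 * 0.018 * 5
Step: I = $20,050.00 * 0.09
I = $1,804.50

$1,804.50


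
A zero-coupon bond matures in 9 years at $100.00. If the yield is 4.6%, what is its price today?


Formula: Price = FV / (1 + r)^n
Substituting: Price = $100.00 / (1 + 0.046)^9
Discount factor: (1.046)^9 = 1.498943
Price = $100.00 / 1.498943 = $66.71

$66.71


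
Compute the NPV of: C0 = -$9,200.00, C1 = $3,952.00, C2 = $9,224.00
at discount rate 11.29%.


Formula: NPV = C0 + C1/(1+r) + C2/(1+r)^2
Discount C1: $3,952.00 / (1 + 0.1129) = $3,551.08
Discount C2: $9,224.00 / (1 + 0.1129)^2 = $7,447.44
NPV = -$9,200.00 + $3,551.08 + $7,447.44 = $1,798.52

$1,798.52


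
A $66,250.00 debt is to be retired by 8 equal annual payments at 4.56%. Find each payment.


Formula: PMT = PV * r / (1 - (1+r)^(-n))
Denominator: 1 - (1 + 0.0456)^(-8) = 0.300036
Numerator: $66,250.00 * 0.0456 = 3021.0
PMT = 3021.0 / 0.300036 = $10,068.78

$10,068.78


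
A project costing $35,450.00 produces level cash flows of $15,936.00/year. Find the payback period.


Formula: Payback = investment / annual cash flow
Substituting: Payback = $35,450.00 / $15,936.00
Payback = 2.2245 years

2.2245 years


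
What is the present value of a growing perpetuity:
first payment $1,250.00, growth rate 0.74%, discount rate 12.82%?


Formula: PV = C / (r - g)
Spread: r - g = 0.1282 - 0.0074 = 0.1208
Substituting: PV = $1,250.00 / 0.1208
PV = $10,347.68

$10,347.68


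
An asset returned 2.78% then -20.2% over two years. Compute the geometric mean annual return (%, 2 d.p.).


Formula: Geometric mean = ((1+r1)*(1+r2))^(1/2) - 1
Product: (1 + 0.0278) * (1 + -0.202) = 1.0278 * 0.798 = 0.820184
Square root: 0.820184^0.5 = 0.90564
Geometric mean = 0.90564 - 1 = -0.09436
As percentage: -9.44%

-9.44%


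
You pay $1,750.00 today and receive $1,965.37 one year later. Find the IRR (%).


Formula: IRR = C1/C0 - 1
Substituting: IRR = $1,965.37 / $1,750.00 - 1
Ratio: 1.123069 - 1 = 0.123069
IRR = 12.3069%

12.3069%


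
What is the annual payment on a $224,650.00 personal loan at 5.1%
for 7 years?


Formula: PMT = PV * r / (1 - (1+r)^(-n))
Denominator: 1 - (1 + 0.051)^(-7) = 0.294039
Numerator: $224,650.00 * 0.051 = 11457.15
PMT = 11457.15 / 0.294039 = $38,964.79

$38,964.79


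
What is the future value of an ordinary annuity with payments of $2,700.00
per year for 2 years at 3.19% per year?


Formula: FV = PMT * ((1+r)^n - 1) / r
Growth factor: (1 + 0.0319)^2 = 1.064818
Numerator: 1.064818 - 1 = 0.064818
FV = $2,700.00 * 0.064818 / 0.0319 = $5,486.13

$5,486.13


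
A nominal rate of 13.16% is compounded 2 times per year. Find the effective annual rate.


Formula: EAR = (1 + r/m)^m - 1
Period rate: r/m = 0.1316 / 2 = 0.0658
Compounding: (1 + 0.0658)^2 = 1.13593
EAR = 1.13593 - 1 = 0.13593

0.13593


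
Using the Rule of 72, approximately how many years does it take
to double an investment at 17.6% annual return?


Formula: Years ≈ 72 / r
Substituting: Years ≈ 72 / 17.6
Years ≈ 4.1

4.1 years


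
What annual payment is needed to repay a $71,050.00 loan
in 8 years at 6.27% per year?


Formula: PMT = PV * r / (1 - (1+r)^(-n))
Denominator: 1 - (1 + 0.0627)^(-8) = 0.385227
Numerator: $71,050.00 * 0.0627 = 4454.835
PMT = 4454.835 / 0.385227 = $11,564.17

$11,564.17


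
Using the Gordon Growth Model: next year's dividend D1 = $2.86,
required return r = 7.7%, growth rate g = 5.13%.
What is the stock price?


Formula: P = D1 / (r - g)
Spread: r - g = 0.077 - 0.0513 = 0.0257
Substituting: P = $2.86 / 0.0257
P = $111.28

$111.28


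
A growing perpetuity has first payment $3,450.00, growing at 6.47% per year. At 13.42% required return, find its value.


Formula: PV = C / (r - g)
Spread: r - g = 0.1342 - 0.0647 = 0.0695
Substituting: PV = $3,450.00 / 0.0695
PV = $49,640.29

$49,640.29


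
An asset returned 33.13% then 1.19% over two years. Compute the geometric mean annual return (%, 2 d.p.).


Formula: Geometric mean = ((1+r1)*(1+r2))^(1/2) - 1
Product: (1 + 0.3313) * (1 + 0.0119) = 1.3313 * 1.0119 = 1.347142
Square root: 1.347142^0.5 = 1.160665
Geometric mean = 1.160665 - 1 = 0.160665
As percentage: 16.07%

16.07%


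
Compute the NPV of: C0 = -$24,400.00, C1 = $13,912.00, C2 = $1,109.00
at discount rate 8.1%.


Formula: NPV = C0 + C1/(1+r) + C2/(1+r)^2
Discount C1: $13,912.00 / (1 + 0.081) = $12,869.57
Discount C2: $1,109.00 / (1 + 0.081)^2 = $949.03
NPV = -$24,400.00 + $12,869.57 + $949.03 = -$10,581.40

-$10,581.40


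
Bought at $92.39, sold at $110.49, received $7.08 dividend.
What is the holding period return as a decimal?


Formula: HPR = (P1 - P0 + D) / P0
Gain: $110.49 - $92.39 + $7.08 = $25.18
HPR = $25.18 / $92.39 = 0.2725

0.2725


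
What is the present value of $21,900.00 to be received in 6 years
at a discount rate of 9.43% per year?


Formula: PV = FV / (1 + r)^n
Substituting: PV = $21,900.00 / (1 + 0.0943)^6
Discount factor: (1.0943)^6 = 1.71719
PV = $21,900.00 / 1.71719 = $12,753.39

$12,753.39


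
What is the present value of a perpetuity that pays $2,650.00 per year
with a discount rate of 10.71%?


Formula: PV = C / r
Substituting: PV = $2,650.00 / 0.1071
PV = $24,743.23

$24,743.23


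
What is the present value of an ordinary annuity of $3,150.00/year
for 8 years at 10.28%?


Formula: PV = PMT * (1 - (1+r)^(-n)) / r
Discount factor: (1 + 0.1028)^(-8) = 0.457115
Bracket: 1 - 0.457115 = 0.542885
PV = $3,150.00 * 0.542885 / 0.1028 = $16,635.08

$16,635.08


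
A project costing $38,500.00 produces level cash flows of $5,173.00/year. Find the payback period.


Formula: Payback = investment / annual cash flow
Substituting: Payback = $38,500.00 / $5,173.00
Payback = 7.4425 years

7.4425 years


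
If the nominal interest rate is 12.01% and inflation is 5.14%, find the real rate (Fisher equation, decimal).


Formula: (1 + r_real) = (1 + r_nom) / (1 + inflation)
Substituting: (1 + r_real) = 1.1201 / 1.0514
(1 + r_real) = 1.065341
r_real = 1.065341 - 1 = 0.065341

0.065341


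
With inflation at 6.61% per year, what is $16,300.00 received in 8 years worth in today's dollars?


Formula: Real value = nominal / (1 + inflation)^years
Price level: (1 + 0.0661)^8 = 1.66872
Real value = $16,300.00 / 1.66872 = $9,767.96

$9,767.96


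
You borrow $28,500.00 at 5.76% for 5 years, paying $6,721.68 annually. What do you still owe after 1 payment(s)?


Formula: Balance = PV*(1+r)^k - PMT*((1+r)^k - 1)/r
Growth: (1 + 0.0576)^1 = 1.0576
Accumulated factor: ((1+r)^k - 1)/r = 1.0
Balance = $28,500.00 * 1.0576 - $6,721.68 * 1.0
Balance = $23,419.92

$23,419.92


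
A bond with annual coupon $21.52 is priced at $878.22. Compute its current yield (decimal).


Formula: Current yield = annual coupon / price
Substituting: CY = $21.52 / $878.22
CY = 0.024504

0.024504


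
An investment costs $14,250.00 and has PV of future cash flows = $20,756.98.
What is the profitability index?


Formula: PI = PV(cash flows) / initial investment
Substituting: PI = $20,756.98 / $14,250.00
PI = 1.4566

1.4566


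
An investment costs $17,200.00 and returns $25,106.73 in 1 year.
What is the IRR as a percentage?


Formula: IRR = C1/C0 - 1
Substituting: IRR = $25,106.73 / $17,200.00 - 1
Ratio: 1.459694 - 1 = 0.459694
IRR = 45.9694%

45.9694%


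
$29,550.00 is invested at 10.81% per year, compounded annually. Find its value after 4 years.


Formula: FV = P * (1 + r)^n
Substituting: FV = $29,550.00 * (1 + 0.1081)^4
Growth factor: (1.1081)^4 = 1.507703
FV = $29,550.00 * 1.507703 = $44,552.63

$44,552.63


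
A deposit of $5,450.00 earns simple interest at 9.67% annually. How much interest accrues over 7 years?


Formula: I = P * r * t
Substituting: I = $5,450.00 * 0.0967 * 7
Step: I = $5,450.00 * 0.6769
I = $3,689.11

$3,689.11


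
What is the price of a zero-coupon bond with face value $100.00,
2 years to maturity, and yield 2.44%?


Formula: Price = FV / (1 + r)^n
Substituting: Price = $100.00 / (1 + 0.0244)^2
Discount factor: (1.0244)^2 = 1.049395
Price = $100.00 / 1.049395 = $95.29

$95.29


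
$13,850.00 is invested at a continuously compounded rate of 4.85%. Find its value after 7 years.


Formula: FV = P * e^(r*t)
Exponent: r*t = 0.0485 * 7 = 0.3395
e^(0.3395) = 1.404245
FV = $13,850.00 * 1.404245 = $19,448.80

$19,448.80


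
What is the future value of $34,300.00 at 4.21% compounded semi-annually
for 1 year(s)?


Formula: FV = P * (1 + r/m)^(m*t)
Period rate: r/m = 0.0421 / 2 = 0.02105
Total periods: m*t = 2 * 1 = 2
Growth factor: (1 + 0.02105)^2 = 1.042543
FV = $34,300.00 * 1.042543 = $35,759.23

$35,759.23


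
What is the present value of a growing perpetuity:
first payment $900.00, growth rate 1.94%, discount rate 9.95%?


Formula: PV = C / (r - g)
Spread: r - g = 0.0995 - 0.0194 = 0.0801
Substituting: PV = $900.00 / 0.0801
PV = $11,235.96

$11,235.96


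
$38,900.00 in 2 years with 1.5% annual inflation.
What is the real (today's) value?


Formula: Real value = nominal / (1 + inflation)^years
Price level: (1 + 0.015)^2 = 1.030225
Real value = $38,900.00 / 1.030225 = $37,758.74

$37,758.74


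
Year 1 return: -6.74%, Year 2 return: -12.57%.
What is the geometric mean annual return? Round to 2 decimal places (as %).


Formula: Geometric mean = ((1+r1)*(1+r2))^(1/2) - 1
Product: (1 + -0.0674) * (1 + -0.1257) = 0.9326 * 0.8743 = 0.815372
Square root: 0.815372^0.5 = 0.90298
Geometric mean = 0.90298 - 1 = -0.09702
As percentage: -9.70%

-9.70%


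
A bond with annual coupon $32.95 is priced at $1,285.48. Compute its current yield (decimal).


Formula: Current yield = annual coupon / price
Substituting: CY = $32.95 / $1,285.48
CY = 0.025632

0.025632


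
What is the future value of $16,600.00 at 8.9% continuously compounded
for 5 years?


Formula: FV = P * e^(r*t)
Exponent: r*t = 0.089 * 5 = 0.445
e^(0.445) = 1.56049
FV = $16,600.00 * 1.56049 = $25,904.14

$25,904.14


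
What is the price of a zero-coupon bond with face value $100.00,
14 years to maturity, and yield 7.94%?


Formula: Price = FV / (1 + r)^n
Substituting: Price = $100.00 / (1 + 0.0794)^14
Discount factor: (1.0794)^14 = 2.914431
Price = $100.00 / 2.914431 = $34.31

$34.31


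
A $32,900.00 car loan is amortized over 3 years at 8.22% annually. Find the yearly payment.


Formula: PMT = PV * r / (1 - (1+r)^(-n))
Denominator: 1 - (1 + 0.0822)^(-3) = 0.210999
Numerator: $32,900.00 * 0.0822 = 2704.38
PMT = 2704.38 / 0.210999 = $12,817.01

$12,817.01


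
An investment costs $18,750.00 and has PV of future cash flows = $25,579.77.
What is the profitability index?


Formula: PI = PV(cash flows) / initial investment
Substituting: PI = $25,579.77 / $18,750.00
PI = 1.3643

1.3643


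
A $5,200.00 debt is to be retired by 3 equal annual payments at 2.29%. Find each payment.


Formula: PMT = PV * r / (1 - (1+r)^(-n))
Denominator: 1 - (1 + 0.0229)^(-3) = 0.06567
Numerator: $5,200.00 * 0.0229 = 119.08
PMT = 119.08 / 0.06567 = $1,813.32

$1,813.32


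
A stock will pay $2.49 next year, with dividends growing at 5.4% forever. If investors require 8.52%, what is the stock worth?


Formula: P = D1 / (r - g)
Spread: r - g = 0.0852 - 0.054 = 0.0312
Substituting: P = $2.49 / 0.0312
P = $79.81

$79.81


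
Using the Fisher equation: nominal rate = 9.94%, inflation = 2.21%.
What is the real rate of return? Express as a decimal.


Formula: (1 + r_real) = (1 + r_nom) / (1 + inflation)
Substituting: (1 + r_real) = 1.0994 / 1.0221
(1 + r_real) = 1.075629
r_real = 1.075629 - 1 = 0.075629

0.075629


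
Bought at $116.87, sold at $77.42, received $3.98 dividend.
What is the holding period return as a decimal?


Formula: HPR = (P1 - P0 + D) / P0
Gain: $77.42 - $116.87 + $3.98 = -$35.47
HPR = -$35.47 / $116.87 = -0.3035

-0.3035


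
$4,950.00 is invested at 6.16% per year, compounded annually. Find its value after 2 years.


Formula: FV = P * (1 + r)^n
Substituting: FV = $4,950.00 * (1 + 0.0616)^2
Growth factor: (1.0616)^2 = 1.126995
FV = $4,950.00 * 1.126995 = $5,578.62

$5,578.62


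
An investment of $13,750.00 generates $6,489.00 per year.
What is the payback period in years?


Formula: Payback = investment / annual cash flow
Substituting: Payback = $13,750.00 / $6,489.00
Payback = 2.119 years

2.119 years


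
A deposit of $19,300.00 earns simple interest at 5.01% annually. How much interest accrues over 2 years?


Formula: I = P * r * t
Substituting: I = $19,300.00 * 0.0501 * 2
Step: I = $19,300.00 * 0.1002
I = $1,933.86

$1,933.86


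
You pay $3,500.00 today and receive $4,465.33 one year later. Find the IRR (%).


Formula: IRR = C1/C0 - 1
Substituting: IRR = $4,465.33 / $3,500.00 - 1
Ratio: 1.275809 - 1 = 0.275809
IRR = 27.5809%

27.5809%


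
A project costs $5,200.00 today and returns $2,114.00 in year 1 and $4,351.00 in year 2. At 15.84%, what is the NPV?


Formula: NPV = C0 + C1/(1+r) + C2/(1+r)^2
Discount C1: $2,114.00 / (1 + 0.1584) = $1,824.93
Discount C2: $4,351.00 / (1 + 0.1584)^2 = $3,242.44
NPV = -$5,200.00 + $1,824.93 + $3,242.44 = -$132.63

-$132.63


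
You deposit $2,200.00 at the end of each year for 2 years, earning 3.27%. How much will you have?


Formula: FV = PMT * ((1+r)^n - 1) / r
Growth factor: (1 + 0.0327)^2 = 1.066469
Numerator: 1.066469 - 1 = 0.066469
FV = $2,200.00 * 0.066469 / 0.0327 = $4,471.94

$4,471.94


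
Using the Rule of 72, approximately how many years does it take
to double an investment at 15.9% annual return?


Formula: Years ≈ 72 / r
Substituting: Years ≈ 72 / 15.9
Years ≈ 4.5

4.5 years


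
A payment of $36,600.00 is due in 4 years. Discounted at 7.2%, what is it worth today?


Formula: PV = FV / (1 + r)^n
Substituting: PV = $36,600.00 / (1 + 0.072)^4
Discount factor: (1.072)^4 = 1.320624
PV = $36,600.00 / 1.320624 = $27,714.17

$27,714.17


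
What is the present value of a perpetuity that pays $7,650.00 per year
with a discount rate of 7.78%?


Formula: PV = C / r
Substituting: PV = $7,650.00 / 0.0778
PV = $98,329.05

$98,329.05


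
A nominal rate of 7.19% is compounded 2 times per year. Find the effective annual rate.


Formula: EAR = (1 + r/m)^m - 1
Period rate: r/m = 0.0719 / 2 = 0.03595
Compounding: (1 + 0.03595)^2 = 1.073192
EAR = 1.073192 - 1 = 0.073192

0.073192


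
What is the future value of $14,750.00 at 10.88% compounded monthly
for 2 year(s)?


Formula: FV = P * (1 + r/m)^(m*t)
Period rate: r/m = 0.1088 / 12 = 0.009067
Total periods: m*t = 12 * 2 = 24
Growth factor: (1 + 0.009067)^24 = 1.241871
FV = $14,750.00 * 1.241871 = $18,317.60

$18,317.60


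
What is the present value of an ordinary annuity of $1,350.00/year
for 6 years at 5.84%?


Formula: PV = PMT * (1 - (1+r)^(-n)) / r
Discount factor: (1 + 0.0584)^(-6) = 0.711379
Bracket: 1 - 0.711379 = 0.288621
PV = $1,350.00 * 0.288621 / 0.0584 = $6,671.89

$6,671.89


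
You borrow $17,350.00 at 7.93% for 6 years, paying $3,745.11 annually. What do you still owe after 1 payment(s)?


Formula: Balance = PV*(1+r)^k - PMT*((1+r)^k - 1)/r
Growth: (1 + 0.0793)^1 = 1.0793
Accumulated factor: ((1+r)^k - 1)/r = 1.0
Balance = $17,350.00 * 1.0793 - $3,745.11 * 1.0
Balance = $14,980.75

$14,980.75


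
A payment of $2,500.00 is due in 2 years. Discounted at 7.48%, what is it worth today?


Formula: PV = FV / (1 + r)^n
Substituting: PV = $2,500.00 / (1 + 0.0748)^2
Discount factor: (1.0748)^2 = 1.155195
PV = $2,500.00 / 1.155195 = $2,164.14

$2,164.14


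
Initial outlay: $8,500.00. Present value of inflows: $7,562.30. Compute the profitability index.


Formula: PI = PV(cash flows) / initial investment
Substituting: PI = $7,562.30 / $8,500.00
PI = 0.8897

0.8897


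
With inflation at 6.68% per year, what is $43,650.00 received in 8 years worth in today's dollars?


Formula: Real value = nominal / (1 + inflation)^years
Price level: (1 + 0.0668)^8 = 1.677506
Real value = $43,650.00 / 1.677506 = $26,020.77

$26,020.77


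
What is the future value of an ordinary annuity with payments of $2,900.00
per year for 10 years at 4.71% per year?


Formula: FV = PMT * ((1+r)^n - 1) / r
Growth factor: (1 + 0.0471)^10 = 1.584461
Numerator: 1.584461 - 1 = 0.584461
FV = $2,900.00 * 0.584461 / 0.0471 = $35,985.93

$35,985.93


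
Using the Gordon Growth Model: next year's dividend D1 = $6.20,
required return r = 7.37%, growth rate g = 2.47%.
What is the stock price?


Formula: P = D1 / (r - g)
Spread: r - g = 0.0737 - 0.0247 = 0.049
Substituting: P = $6.20 / 0.049
P = $126.53

$126.53


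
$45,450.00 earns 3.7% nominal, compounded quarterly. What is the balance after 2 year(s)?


Formula: FV = P * (1 + r/m)^(m*t)
Period rate: r/m = 0.037 / 4 = 0.00925
Total periods: m*t = 4 * 2 = 8
Growth factor: (1 + 0.00925)^8 = 1.076441
FV = $45,450.00 * 1.076441 = $48,924.22

$48,924.22


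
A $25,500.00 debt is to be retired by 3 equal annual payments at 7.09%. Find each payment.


Formula: PMT = PV * r / (1 - (1+r)^(-n))
Denominator: 1 - (1 + 0.0709)^(-3) = 0.185758
Numerator: $25,500.00 * 0.0709 = 1807.95
PMT = 1807.95 / 0.185758 = $9,732.80

$9,732.80


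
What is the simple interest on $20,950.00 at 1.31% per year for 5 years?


Formula: I = P * r * t
Substituting: I = $20,950.00 * 0.0131 * 5
Step: I = $20,950.00 * 0.0655
I = $1,372.23

$1,372.23


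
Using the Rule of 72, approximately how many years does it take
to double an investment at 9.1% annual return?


Formula: Years ≈ 72 / r
Substituting: Years ≈ 72 / 9.1
Years ≈ 7.9

7.9 years


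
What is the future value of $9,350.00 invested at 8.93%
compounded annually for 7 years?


Formula: FV = P * (1 + r)^n
Substituting: FV = $9,350.00 * (1 + 0.0893)^7
Growth factor: (1.0893)^7 = 1.819837
FV = $9,350.00 * 1.819837 = $17,015.48

$17,015.48


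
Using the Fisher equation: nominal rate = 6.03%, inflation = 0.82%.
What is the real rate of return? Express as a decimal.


Formula: (1 + r_real) = (1 + r_nom) / (1 + inflation)
Substituting: (1 + r_real) = 1.0603 / 1.0082
(1 + r_real) = 1.051676
r_real = 1.051676 - 1 = 0.051676

0.051676


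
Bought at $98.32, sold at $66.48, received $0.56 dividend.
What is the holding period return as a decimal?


Formula: HPR = (P1 - P0 + D) / P0
Gain: $66.48 - $98.32 + $0.56 = -$31.28
HPR = -$31.28 / $98.32 = -0.3181

-0.3181


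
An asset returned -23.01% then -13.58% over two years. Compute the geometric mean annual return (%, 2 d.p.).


Formula: Geometric mean = ((1+r1)*(1+r2))^(1/2) - 1
Product: (1 + -0.2301) * (1 + -0.1358) = 0.7699 * 0.8642 = 0.665348
Square root: 0.665348^0.5 = 0.815688
Geometric mean = 0.815688 - 1 = -0.184312
As percentage: -18.43%

-18.43%


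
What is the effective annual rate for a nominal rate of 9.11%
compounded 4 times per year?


Formula: EAR = (1 + r/m)^m - 1
Period rate: r/m = 0.0911 / 4 = 0.022775
Compounding: (1 + 0.022775)^4 = 1.09426
EAR = 1.09426 - 1 = 0.09426

0.09426


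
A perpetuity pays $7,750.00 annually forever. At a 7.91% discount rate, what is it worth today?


Formula: PV = C / r
Substituting: PV = $7,750.00 / 0.0791
PV = $97,977.24

$97,977.24


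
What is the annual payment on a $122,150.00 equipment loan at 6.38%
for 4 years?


Formula: PMT = PV * r / (1 - (1+r)^(-n))
Denominator: 1 - (1 + 0.0638)^(-4) = 0.219164
Numerator: $122,150.00 * 0.0638 = 7793.17
PMT = 7793.17 / 0.219164 = $35,558.69

$35,558.69


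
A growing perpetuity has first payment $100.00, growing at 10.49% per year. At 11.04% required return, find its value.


Formula: PV = C / (r - g)
Spread: r - g = 0.1104 - 0.1049 = 0.0055
Substituting: PV = $100.00 / 0.0055
PV = $18,181.82

$18,181.82


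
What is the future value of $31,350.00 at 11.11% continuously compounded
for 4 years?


Formula: FV = P * e^(r*t)
Exponent: r*t = 0.1111 * 4 = 0.4444
e^(0.4444) = 1.559554
FV = $31,350.00 * 1.559554 = $48,892.02

$48,892.02


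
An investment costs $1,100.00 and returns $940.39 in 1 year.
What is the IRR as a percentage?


Formula: IRR = C1/C0 - 1
Substituting: IRR = $940.39 / $1,100.00 - 1
Ratio: 0.8549 - 1 = -0.1451
IRR = -14.51%

-14.51%


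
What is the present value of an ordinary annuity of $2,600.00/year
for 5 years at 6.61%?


Formula: PV = PMT * (1 - (1+r)^(-n)) / r
Discount factor: (1 + 0.0661)^(-5) = 0.726123
Bracket: 1 - 0.726123 = 0.273877
PV = $2,600.00 * 0.273877 / 0.0661 = $10,772.77

$10,772.77


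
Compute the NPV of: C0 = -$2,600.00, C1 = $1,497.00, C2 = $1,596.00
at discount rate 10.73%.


Formula: NPV = C0 + C1/(1+r) + C2/(1+r)^2
Discount C1: $1,497.00 / (1 + 0.1073) = $1,351.94
Discount C2: $1,596.00 / (1 + 0.1073)^2 = $1,301.67
NPV = -$2,600.00 + $1,351.94 + $1,301.67 = $53.61

$53.61


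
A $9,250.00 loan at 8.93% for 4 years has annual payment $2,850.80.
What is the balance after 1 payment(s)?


Formula: Balance = PV*(1+r)^k - PMT*((1+r)^k - 1)/r
Growth: (1 + 0.0893)^1 = 1.0893
Accumulated factor: ((1+r)^k - 1)/r = 1.0
Balance = $9,250.00 * 1.0893 - $2,850.80 * 1.0
Balance = $7,225.23

$7,225.23


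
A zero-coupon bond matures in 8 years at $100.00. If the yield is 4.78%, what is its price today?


Formula: Price = FV / (1 + r)^n
Substituting: Price = $100.00 / (1 + 0.0478)^8
Discount factor: (1.0478)^8 = 1.452871
Price = $100.00 / 1.452871 = $68.83

$68.83


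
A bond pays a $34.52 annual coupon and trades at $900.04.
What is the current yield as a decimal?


Formula: Current yield = annual coupon / price
Substituting: CY = $34.52 / $900.04
CY = 0.038354

0.038354


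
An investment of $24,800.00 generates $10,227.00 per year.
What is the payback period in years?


Formula: Payback = investment / annual cash flow
Substituting: Payback = $24,800.00 / $10,227.00
Payback = 2.425 years

2.425 years


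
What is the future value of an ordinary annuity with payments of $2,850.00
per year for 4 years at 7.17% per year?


Formula: FV = PMT * ((1+r)^n - 1) / r
Growth factor: (1 + 0.0717)^4 = 1.319146
Numerator: 1.319146 - 1 = 0.319146
FV = $2,850.00 * 0.319146 / 0.0717 = $12,685.73

$12,685.73


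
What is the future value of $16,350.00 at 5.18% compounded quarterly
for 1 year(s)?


Formula: FV = P * (1 + r/m)^(m*t)
Period rate: r/m = 0.0518 / 4 = 0.01295
Total periods: m*t = 4 * 1 = 4
Growth factor: (1 + 0.01295)^4 = 1.052815
FV = $16,350.00 * 1.052815 = $17,213.52

$17,213.52


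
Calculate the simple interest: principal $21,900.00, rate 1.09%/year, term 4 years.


Formula: I = P * r * t
Substituting: I = $21,900.00 * 0.0109 * 4
Step: I = $21,900.00 * 0.0436
I = $954.84

$954.84


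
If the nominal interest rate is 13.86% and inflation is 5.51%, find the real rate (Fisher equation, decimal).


Formula: (1 + r_real) = (1 + r_nom) / (1 + inflation)
Substituting: (1 + r_real) = 1.1386 / 1.0551
(1 + r_real) = 1.079139
r_real = 1.079139 - 1 = 0.079139

0.079139


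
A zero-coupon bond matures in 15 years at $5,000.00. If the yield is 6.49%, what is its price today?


Formula: Price = FV / (1 + r)^n
Substituting: Price = $5,000.00 / (1 + 0.0649)^15
Discount factor: (1.0649)^15 = 2.568221
Price = $5,000.00 / 2.568221 = $1,946.87

$1,946.87


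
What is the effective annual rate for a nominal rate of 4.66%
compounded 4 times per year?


Formula: EAR = (1 + r/m)^m - 1
Period rate: r/m = 0.0466 / 4 = 0.01165
Compounding: (1 + 0.01165)^4 = 1.047421
EAR = 1.047421 - 1 = 0.047421

0.047421


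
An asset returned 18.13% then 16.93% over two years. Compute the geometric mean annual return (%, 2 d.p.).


Formula: Geometric mean = ((1+r1)*(1+r2))^(1/2) - 1
Product: (1 + 0.1813) * (1 + 0.1693) = 1.1813 * 1.1693 = 1.381294
Square root: 1.381294^0.5 = 1.175285
Geometric mean = 1.175285 - 1 = 0.175285
As percentage: 17.53%

17.53%


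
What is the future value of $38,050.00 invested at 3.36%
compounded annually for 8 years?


Formula: FV = P * (1 + r)^n
Substituting: FV = $38,050.00 * (1 + 0.0336)^8
Growth factor: (1.0336)^8 = 1.302627
FV = $38,050.00 * 1.302627 = $49,564.95

$49,564.95


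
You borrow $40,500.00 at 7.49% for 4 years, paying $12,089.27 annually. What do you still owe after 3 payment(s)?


Formula: Balance = PV*(1+r)^k - PMT*((1+r)^k - 1)/r
Growth: (1 + 0.0749)^3 = 1.24195
Accumulated factor: ((1+r)^k - 1)/r = 3.23031
Balance = $40,500.00 * 1.24195 - $12,089.27 * 3.23031
Balance = $11,246.89

$11,246.89


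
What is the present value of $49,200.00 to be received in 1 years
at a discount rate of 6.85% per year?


Formula: PV = FV / (1 + r)^n
Substituting: PV = $49,200.00 / (1 + 0.0685)^1
Discount factor: (1.0685)^1 = 1.0685
PV = $49,200.00 / 1.0685 = $46,045.86

$46,045.86


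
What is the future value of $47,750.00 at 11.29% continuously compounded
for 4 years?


Formula: FV = P * e^(r*t)
Exponent: r*t = 0.1129 * 4 = 0.4516
e^(0.4516) = 1.570823
FV = $47,750.00 * 1.570823 = $75,006.82

$75,006.82


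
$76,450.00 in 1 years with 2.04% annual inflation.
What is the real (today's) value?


Formula: Real value = nominal / (1 + inflation)^years
Price level: (1 + 0.0204)^1 = 1.0204
Real value = $76,450.00 / 1.0204 = $74,921.60

$74,921.60


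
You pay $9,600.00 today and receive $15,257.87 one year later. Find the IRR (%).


Formula: IRR = C1/C0 - 1
Substituting: IRR = $15,257.87 / $9,600.00 - 1
Ratio: 1.589361 - 1 = 0.589361
IRR = 58.9361%

58.9361%


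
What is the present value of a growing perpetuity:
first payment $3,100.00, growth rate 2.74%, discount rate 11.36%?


Formula: PV = C / (r - g)
Spread: r - g = 0.1136 - 0.0274 = 0.0862
Substituting: PV = $3,100.00 / 0.0862
PV = $35,962.88

$35,962.88


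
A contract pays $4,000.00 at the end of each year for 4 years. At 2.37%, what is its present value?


Formula: PV = PMT * (1 - (1+r)^(-n)) / r
Discount factor: (1 + 0.0237)^(-4) = 0.910561
Bracket: 1 - 0.910561 = 0.089439
PV = $4,000.00 * 0.089439 / 0.0237 = $15,095.14

$15,095.14


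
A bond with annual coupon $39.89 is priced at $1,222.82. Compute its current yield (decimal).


Formula: Current yield = annual coupon / price
Substituting: CY = $39.89 / $1,222.82
CY = 0.032621

0.032621


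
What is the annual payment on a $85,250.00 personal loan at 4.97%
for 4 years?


Formula: PMT = PV * r / (1 - (1+r)^(-n))
Denominator: 1 - (1 + 0.0497)^(-4) = 0.176357
Numerator: $85,250.00 * 0.0497 = 4236.925
PMT = 4236.925 / 0.176357 = $24,024.76

$24,024.76


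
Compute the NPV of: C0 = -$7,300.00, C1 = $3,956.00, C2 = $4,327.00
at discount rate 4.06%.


Formula: NPV = C0 + C1/(1+r) + C2/(1+r)^2
Discount C1: $3,956.00 / (1 + 0.0406) = $3,801.65
Discount C2: $4,327.00 / (1 + 0.0406)^2 = $3,995.94
NPV = -$7,300.00 + $3,801.65 + $3,995.94 = $497.60

$497.60


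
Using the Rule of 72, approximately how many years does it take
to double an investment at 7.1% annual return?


Formula: Years ≈ 72 / r
Substituting: Years ≈ 72 / 7.1
Years ≈ 10.1

10.1 years


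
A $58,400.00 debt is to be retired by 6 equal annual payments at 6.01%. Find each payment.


Formula: PMT = PV * r / (1 - (1+r)^(-n))
Denominator: 1 - (1 + 0.0601)^(-6) = 0.295438
Numerator: $58,400.00 * 0.0601 = 3509.84
PMT = 3509.84 / 0.295438 = $11,880.11

$11,880.11


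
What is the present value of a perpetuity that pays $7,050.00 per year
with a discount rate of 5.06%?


Formula: PV = C / r
Substituting: PV = $7,050.00 / 0.0506
PV = $139,328.06

$139,328.06


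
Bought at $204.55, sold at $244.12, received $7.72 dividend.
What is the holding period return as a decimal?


Formula: HPR = (P1 - P0 + D) / P0
Gain: $244.12 - $204.55 + $7.72 = $47.29
HPR = $47.29 / $204.55 = 0.2312

0.2312


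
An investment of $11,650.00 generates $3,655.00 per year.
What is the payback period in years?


Formula: Payback = investment / annual cash flow
Substituting: Payback = $11,650.00 / $3,655.00
Payback = 3.1874 years

3.1874 years


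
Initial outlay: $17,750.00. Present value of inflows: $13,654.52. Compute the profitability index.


Formula: PI = PV(cash flows) / initial investment
Substituting: PI = $13,654.52 / $17,750.00
PI = 0.7693

0.7693


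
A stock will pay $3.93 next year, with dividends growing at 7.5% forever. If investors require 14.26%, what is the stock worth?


Formula: P = D1 / (r - g)
Spread: r - g = 0.1426 - 0.075 = 0.0676
Substituting: P = $3.93 / 0.0676
P = $58.14

$58.14


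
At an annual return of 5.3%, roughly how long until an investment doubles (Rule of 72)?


Formula: Years ≈ 72 / r
Substituting: Years ≈ 72 / 5.3
Years ≈ 13.6

13.6 years


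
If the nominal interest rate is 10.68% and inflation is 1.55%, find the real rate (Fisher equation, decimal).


Formula: (1 + r_real) = (1 + r_nom) / (1 + inflation)
Substituting: (1 + r_real) = 1.1068 / 1.0155
(1 + r_real) = 1.089906
r_real = 1.089906 - 1 = 0.089906

0.089906


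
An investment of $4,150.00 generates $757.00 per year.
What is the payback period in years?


Formula: Payback = investment / annual cash flow
Substituting: Payback = $4,150.00 / $757.00
Payback = 5.4822 years

5.4822 years


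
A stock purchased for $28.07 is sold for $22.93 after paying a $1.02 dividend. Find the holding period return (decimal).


Formula: HPR = (P1 - P0 + D) / P0
Gain: $22.93 - $28.07 + $1.02 = -$4.12
HPR = -$4.12 / $28.07 = -0.1468

-0.1468


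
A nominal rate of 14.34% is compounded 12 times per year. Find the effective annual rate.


Formula: EAR = (1 + r/m)^m - 1
Period rate: r/m = 0.1434 / 12 = 0.01195
Compounding: (1 + 0.01195)^12 = 1.153211
EAR = 1.153211 - 1 = 0.153211

0.153211


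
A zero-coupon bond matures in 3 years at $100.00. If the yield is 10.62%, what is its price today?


Formula: Price = FV / (1 + r)^n
Substituting: Price = $100.00 / (1 + 0.1062)^3
Discount factor: (1.1062)^3 = 1.353633
Price = $100.00 / 1.353633 = $73.88

$73.88


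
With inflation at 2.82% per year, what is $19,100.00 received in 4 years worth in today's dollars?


Formula: Real value = nominal / (1 + inflation)^years
Price level: (1 + 0.0282)^4 = 1.117662
Real value = $19,100.00 / 1.117662 = $17,089.25

$17,089.25


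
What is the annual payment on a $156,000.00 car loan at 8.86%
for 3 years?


Formula: PMT = PV * r / (1 - (1+r)^(-n))
Denominator: 1 - (1 + 0.0886)^(-3) = 0.224833
Numerator: $156,000.00 * 0.0886 = 13821.6
PMT = 13821.6 / 0.224833 = $61,474.83

$61,474.83


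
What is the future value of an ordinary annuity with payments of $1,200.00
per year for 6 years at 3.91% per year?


Formula: FV = PMT * ((1+r)^n - 1) / r
Growth factor: (1 + 0.0391)^6 = 1.258763
Numerator: 1.258763 - 1 = 0.258763
FV = $1,200.00 * 0.258763 / 0.0391 = $7,941.58

$7,941.58


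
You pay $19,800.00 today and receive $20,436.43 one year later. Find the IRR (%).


Formula: IRR = C1/C0 - 1
Substituting: IRR = $20,436.43 / $19,800.00 - 1
Ratio: 1.032143 - 1 = 0.032143
IRR = 3.2143%

3.2143%


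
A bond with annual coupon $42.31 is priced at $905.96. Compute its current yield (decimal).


Formula: Current yield = annual coupon / price
Substituting: CY = $42.31 / $905.96
CY = 0.046702

0.046702


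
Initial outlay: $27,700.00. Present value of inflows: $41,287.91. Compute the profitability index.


Formula: PI = PV(cash flows) / initial investment
Substituting: PI = $41,287.91 / $27,700.00
PI = 1.4905

1.4905


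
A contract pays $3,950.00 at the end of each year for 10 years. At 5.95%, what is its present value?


Formula: PV = PMT * (1 - (1+r)^(-n)) / r
Discount factor: (1 + 0.0595)^(-10) = 0.561036
Bracket: 1 - 0.561036 = 0.438964
PV = $3,950.00 * 0.438964 / 0.0595 = $29,141.34

$29,141.34


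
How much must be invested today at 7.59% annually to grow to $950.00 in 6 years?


Formula: PV = FV / (1 + r)^n
Substituting: PV = $950.00 / (1 + 0.0759)^6
Discount factor: (1.0759)^6 = 1.55107
PV = $950.00 / 1.55107 = $612.48

$612.48


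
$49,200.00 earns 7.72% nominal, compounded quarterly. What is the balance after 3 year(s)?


Formula: FV = P * (1 + r/m)^(m*t)
Period rate: r/m = 0.0772 / 4 = 0.0193
Total periods: m*t = 4 * 3 = 12
Growth factor: (1 + 0.0193)^12 = 1.257837
FV = $49,200.00 * 1.257837 = $61,885.57

$61,885.57


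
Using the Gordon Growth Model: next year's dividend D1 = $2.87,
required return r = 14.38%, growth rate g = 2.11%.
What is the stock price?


Formula: P = D1 / (r - g)
Spread: r - g = 0.1438 - 0.0211 = 0.1227
Substituting: P = $2.87 / 0.1227
P = $23.39

$23.39


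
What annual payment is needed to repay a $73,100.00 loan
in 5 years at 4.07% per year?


Formula: PMT = PV * r / (1 - (1+r)^(-n))
Denominator: 1 - (1 + 0.0407)^(-5) = 0.180833
Numerator: $73,100.00 * 0.0407 = 2975.17
PMT = 2975.17 / 0.180833 = $16,452.55

$16,452.55


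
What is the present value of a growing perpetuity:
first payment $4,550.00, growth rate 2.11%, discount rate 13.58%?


Formula: PV = C / (r - g)
Spread: r - g = 0.1358 - 0.0211 = 0.1147
Substituting: PV = $4,550.00 / 0.1147
PV = $39,668.70

$39,668.70


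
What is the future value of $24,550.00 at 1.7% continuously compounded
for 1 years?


Formula: FV = P * e^(r*t)
Exponent: r*t = 0.017 * 1 = 0.017
e^(0.017) = 1.017145
FV = $24,550.00 * 1.017145 = $24,970.92

$24,970.92


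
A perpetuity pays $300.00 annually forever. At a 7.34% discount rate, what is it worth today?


Formula: PV = C / r
Substituting: PV = $300.00 / 0.0734
PV = $4,087.19

$4,087.19


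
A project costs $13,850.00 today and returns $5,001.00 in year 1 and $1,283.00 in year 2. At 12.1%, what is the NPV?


Formula: NPV = C0 + C1/(1+r) + C2/(1+r)^2
Discount C1: $5,001.00 / (1 + 0.121) = $4,461.20
Discount C2: $1,283.00 / (1 + 0.121)^2 = $1,020.98
NPV = -$13,850.00 + $4,461.20 + $1,020.98 = -$8,367.83

-$8,367.83


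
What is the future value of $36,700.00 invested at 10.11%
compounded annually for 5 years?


Formula: FV = P * (1 + r)^n
Substituting: FV = $36,700.00 * (1 + 0.1011)^5
Growth factor: (1.1011)^5 = 1.618579
FV = $36,700.00 * 1.618579 = $59,401.84

$59,401.84


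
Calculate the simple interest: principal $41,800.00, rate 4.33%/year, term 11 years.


Formula: I = P * r * t
Substituting: I = $41,800.00 * 0.0433 * 11
Step: I = $41,800.00 * 0.4763
I = $19,909.34

$19,909.34


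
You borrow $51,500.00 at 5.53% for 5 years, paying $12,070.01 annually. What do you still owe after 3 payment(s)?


Formula: Balance = PV*(1+r)^k - PMT*((1+r)^k - 1)/r
Growth: (1 + 0.0553)^3 = 1.175243
Accumulated factor: ((1+r)^k - 1)/r = 3.168958
Balance = $51,500.00 * 1.175243 - $12,070.01 * 3.168958
Balance = $22,275.68

$22,275.68


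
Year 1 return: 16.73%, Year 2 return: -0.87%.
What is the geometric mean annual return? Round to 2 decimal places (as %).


Formula: Geometric mean = ((1+r1)*(1+r2))^(1/2) - 1
Product: (1 + 0.1673) * (1 + -0.0087) = 1.1673 * 0.9913 = 1.157144
Square root: 1.157144^0.5 = 1.075707
Geometric mean = 1.075707 - 1 = 0.075707
As percentage: 7.57%

7.57%


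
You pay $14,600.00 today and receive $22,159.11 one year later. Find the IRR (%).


Formula: IRR = C1/C0 - 1
Substituting: IRR = $22,159.11 / $14,600.00 - 1
Ratio: 1.517747 - 1 = 0.517747
IRR = 51.7747%

51.7747%


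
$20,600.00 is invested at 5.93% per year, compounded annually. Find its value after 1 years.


Formula: FV = P * (1 + r)^n
Substituting: FV = $20,600.00 * (1 + 0.0593)^1
Growth factor: (1.0593)^1 = 1.0593
FV = $20,600.00 * 1.0593 = $21,821.58

$21,821.58
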